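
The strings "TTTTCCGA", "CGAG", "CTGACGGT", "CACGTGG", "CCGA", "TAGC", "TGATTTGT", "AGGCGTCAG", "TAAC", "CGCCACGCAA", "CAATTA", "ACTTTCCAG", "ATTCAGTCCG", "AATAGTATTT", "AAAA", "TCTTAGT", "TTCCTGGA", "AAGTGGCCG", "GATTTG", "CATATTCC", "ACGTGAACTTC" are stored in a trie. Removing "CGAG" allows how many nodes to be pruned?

2

Walk "CGAG" from the leaf back toward the root, removing each node that no remaining word uses.
The suffix "AG" (2 nodes) is used only by "CGAG"; the node for "CG" still has the child "C", so pruning stops there.
Nodes removed: 2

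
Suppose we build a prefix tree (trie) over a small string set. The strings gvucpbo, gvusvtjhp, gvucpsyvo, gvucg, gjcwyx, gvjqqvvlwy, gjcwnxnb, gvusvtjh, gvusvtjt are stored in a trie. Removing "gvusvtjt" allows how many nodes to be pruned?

1

A node on "gvusvtjt"'s path can go only if nothing else ends at it or branches off below it.
The suffix "t" (1 node) is used only by "gvusvtjt"; the node for "gvusvtj" still has the child "h", so pruning stops there.
Nodes removed: 1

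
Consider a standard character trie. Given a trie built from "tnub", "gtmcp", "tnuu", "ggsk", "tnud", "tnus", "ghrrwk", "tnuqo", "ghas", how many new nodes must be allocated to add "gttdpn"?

4

The longest prefix of "gttdpn" already in the trie is "gt" (length 2).
New nodes needed: |"gttdpn"| − 2 = 6 − 2 = 4.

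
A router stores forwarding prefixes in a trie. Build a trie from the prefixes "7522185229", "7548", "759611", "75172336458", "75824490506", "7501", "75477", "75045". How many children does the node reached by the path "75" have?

6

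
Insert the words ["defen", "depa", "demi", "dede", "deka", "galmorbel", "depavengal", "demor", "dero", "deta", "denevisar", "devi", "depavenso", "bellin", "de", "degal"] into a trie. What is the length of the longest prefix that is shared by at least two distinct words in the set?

7

The deepest shared node is where two words last agree before diverging.
e.g. "depavengal" and "depavenso" share the prefix "depaven" of length 7; no pair shares a longer one.
Longest shared-prefix length: 7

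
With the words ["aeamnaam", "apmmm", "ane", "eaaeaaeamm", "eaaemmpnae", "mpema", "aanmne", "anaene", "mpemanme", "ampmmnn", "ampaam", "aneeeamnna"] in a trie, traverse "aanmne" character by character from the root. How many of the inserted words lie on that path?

1

Check each prefix of "aanmne" against the stored set — each match is an end-marker on the path.
Prefixes of the query that are stored words: "aanmne"
Count: 1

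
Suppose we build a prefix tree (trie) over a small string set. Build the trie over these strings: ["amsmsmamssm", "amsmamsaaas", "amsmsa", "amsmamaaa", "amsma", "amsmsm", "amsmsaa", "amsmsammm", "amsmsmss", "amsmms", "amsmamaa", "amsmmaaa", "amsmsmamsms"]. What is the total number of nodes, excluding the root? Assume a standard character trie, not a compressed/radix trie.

For each word, the new-node count is its length minus the longest prefix already in the trie:
  "amsmsmamssm" → 11 new (a, m, s, m, s, m, a, m, s, s, m)
  "amsmamsaaas" → prefix "amsm" already present; 7 new (a, m, s, a, a, a, s)
  "amsmsa" → prefix "amsms" already present; 1 new (a)
  "amsmamaaa" → prefix "amsmam" already present; 3 new (a, a, a)
  "amsma" → prefix "amsma" already present; 0 new (none)
  "amsmsm" → prefix "amsmsm" already present; 0 new (none)
  "amsmsaa" → prefix "amsmsa" already present; 1 new (a)
  "amsmsammm" → prefix "amsmsa" already present; 3 new (m, m, m)
  "amsmsmss" → prefix "amsmsm" already present; 2 new (s, s)
  "amsmms" → prefix "amsm" already present; 2 new (m, s)
  "amsmamaa" → prefix "amsmamaa" already present; 0 new (none)
  "amsmmaaa" → prefix "amsmm" already present; 3 new (a, a, a)
  "amsmsmamsms" → prefix "amsmsmams" already present; 2 new (m, s)
Total nodes = 11 + 7 + 1 + 3 + 0 + 0 + 1 + 3 + 2 + 2 + 0 + 3 + 2 = 35

35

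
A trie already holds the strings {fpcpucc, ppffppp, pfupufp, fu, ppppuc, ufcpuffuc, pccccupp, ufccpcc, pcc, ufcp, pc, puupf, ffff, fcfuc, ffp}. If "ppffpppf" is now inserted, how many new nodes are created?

"ppffppp" is already a path in the trie; the remaining "f" must be added.
New nodes needed: |"ppffpppf"| − 7 = 8 − 7 = 1.

1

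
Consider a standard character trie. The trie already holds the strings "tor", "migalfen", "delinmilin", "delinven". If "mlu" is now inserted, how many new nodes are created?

2

The longest prefix of "mlu" already in the trie is "m" (length 1).
Each of the 2 remaining characters creates one node.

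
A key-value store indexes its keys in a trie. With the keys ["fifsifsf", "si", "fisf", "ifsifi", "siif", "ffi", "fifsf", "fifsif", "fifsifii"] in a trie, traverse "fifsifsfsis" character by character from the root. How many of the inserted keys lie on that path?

2

Traverse "fifsifsfsis" character by character; count nodes along the way that are marked as word ends.
Prefixes of the query that are stored words: "fifsif", "fifsifsf"
Count: 2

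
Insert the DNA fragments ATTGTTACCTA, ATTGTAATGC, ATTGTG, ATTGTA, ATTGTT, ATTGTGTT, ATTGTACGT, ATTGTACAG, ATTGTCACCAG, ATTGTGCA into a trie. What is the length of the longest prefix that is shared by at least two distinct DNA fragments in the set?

7

Equivalently: take the maximum, over all pairs, of their longest common prefix length.
e.g. "ATTGTACAG" and "ATTGTACGT" share the prefix "ATTGTAC" of length 7; no pair shares a longer one.
Longest shared-prefix length: 7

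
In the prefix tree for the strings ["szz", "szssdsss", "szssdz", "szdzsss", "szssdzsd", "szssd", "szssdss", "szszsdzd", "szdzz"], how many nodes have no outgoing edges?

A leaf is a node with no children — equivalently, the end of a word that is not a proper prefix of any other stored word.
Those words: "szdzsss", "szdzz", "szssdsss", "szssdzsd", "szszsdzd", "szz"
Leaf count: 6

6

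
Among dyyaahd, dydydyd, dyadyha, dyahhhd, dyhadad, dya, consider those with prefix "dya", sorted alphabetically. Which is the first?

Words with prefix "dya", in lexicographic order: "dya", "dyadyha", "dyahhhd"
Position 1: dya

dya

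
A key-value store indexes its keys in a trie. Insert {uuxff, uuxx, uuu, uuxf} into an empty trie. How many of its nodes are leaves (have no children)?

3

A leaf is a node with no children — equivalently, the end of a word that is not a proper prefix of any other stored word.
Those words: "uuu", "uuxff", "uuxx"
Leaf count: 3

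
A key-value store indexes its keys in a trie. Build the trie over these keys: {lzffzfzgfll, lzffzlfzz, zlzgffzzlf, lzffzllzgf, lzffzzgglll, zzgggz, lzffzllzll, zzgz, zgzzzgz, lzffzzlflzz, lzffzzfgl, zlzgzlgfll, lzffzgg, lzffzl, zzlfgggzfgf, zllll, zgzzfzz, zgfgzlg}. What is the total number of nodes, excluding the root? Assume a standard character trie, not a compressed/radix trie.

85

Insert word by word; a character creates a node only if that edge doesn't already exist:
  "lzffzfzgfll" → 11 new (l, z, f, f, z, f, z, g, f, l, l)
  "lzffzlfzz" → prefix "lzffz" already present; 4 new (l, f, z, z)
  "zlzgffzzlf" → 10 new (z, l, z, g, f, f, z, z, l, f)
  "lzffzllzgf" → prefix "lzffzl" already present; 4 new (l, z, g, f)
  "lzffzzgglll" → prefix "lzffz" already present; 6 new (z, g, g, l, l, l)
  "zzgggz" → prefix "z" already present; 5 new (z, g, g, g, z)
  "lzffzllzll" → prefix "lzffzllz" already present; 2 new (l, l)
  "zzgz" → prefix "zzg" already present; 1 new (z)
  "zgzzzgz" → prefix "z" already present; 6 new (g, z, z, z, g, z)
  "lzffzzlflzz" → prefix "lzffzz" already present; 5 new (l, f, l, z, z)
  "lzffzzfgl" → prefix "lzffzz" already present; 3 new (f, g, l)
  "zlzgzlgfll" → prefix "zlzg" already present; 6 new (z, l, g, f, l, l)
  "lzffzgg" → prefix "lzffz" already present; 2 new (g, g)
  "lzffzl" → prefix "lzffzl" already present; 0 new (none)
  "zzlfgggzfgf" → prefix "zz" already present; 9 new (l, f, g, g, g, z, f, g, f)
  "zllll" → prefix "zl" already present; 3 new (l, l, l)
  "zgzzfzz" → prefix "zgzz" already present; 3 new (f, z, z)
  "zgfgzlg" → prefix "zg" already present; 5 new (f, g, z, l, g)
Total nodes = 11 + 4 + 10 + 4 + 6 + 5 + 2 + 1 + 6 + 5 + 3 + 6 + 2 + 0 + 9 + 3 + 3 + 5 = 85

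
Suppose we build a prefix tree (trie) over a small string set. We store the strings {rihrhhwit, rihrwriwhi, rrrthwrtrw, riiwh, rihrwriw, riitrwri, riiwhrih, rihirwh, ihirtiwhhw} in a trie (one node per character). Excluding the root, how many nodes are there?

Trace insertions, counting only characters that open a new branch:
  "rihrhhwit" → 9 new (r, i, h, r, h, h, w, i, t)
  "rihrwriwhi" → prefix "rihr" already present; 6 new (w, r, i, w, h, i)
  "rrrthwrtrw" → prefix "r" already present; 9 new (r, r, t, h, w, r, t, r, w)
  "riiwh" → prefix "ri" already present; 3 new (i, w, h)
  "rihrwriw" → prefix "rihrwriw" already present; 0 new (none)
  "riitrwri" → prefix "rii" already present; 5 new (t, r, w, r, i)
  "riiwhrih" → prefix "riiwh" already present; 3 new (r, i, h)
  "rihirwh" → prefix "rih" already present; 4 new (i, r, w, h)
  "ihirtiwhhw" → 10 new (i, h, i, r, t, i, w, h, h, w)
Total nodes = 9 + 6 + 9 + 3 + 0 + 5 + 3 + 4 + 10 = 49

49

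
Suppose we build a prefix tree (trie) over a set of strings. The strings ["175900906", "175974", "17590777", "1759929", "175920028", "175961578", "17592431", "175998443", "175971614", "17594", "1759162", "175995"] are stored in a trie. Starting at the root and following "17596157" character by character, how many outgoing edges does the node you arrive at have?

1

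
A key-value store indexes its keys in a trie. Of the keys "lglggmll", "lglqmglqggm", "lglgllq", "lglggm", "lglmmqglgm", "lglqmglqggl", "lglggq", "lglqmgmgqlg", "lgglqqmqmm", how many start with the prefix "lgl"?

Walk to "lgl"; the words in its subtree are exactly those with that prefix.
Matches: "lglggm", "lglggmll", "lglggq", "lglgllq", "lglmmqglgm", "lglqmglqggl", "lglqmglqggm", "lglqmgmgqlg"
Count: 8

8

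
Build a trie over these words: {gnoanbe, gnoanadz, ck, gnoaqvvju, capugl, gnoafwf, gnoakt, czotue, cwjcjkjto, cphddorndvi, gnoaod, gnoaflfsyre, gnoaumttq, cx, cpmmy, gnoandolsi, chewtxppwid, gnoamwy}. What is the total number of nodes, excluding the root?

85

Trace insertions, counting only characters that open a new branch:
  "gnoanbe" → 7 new (g, n, o, a, n, b, e)
  "gnoanadz" → prefix "gnoan" already present; 3 new (a, d, z)
  "ck" → 2 new (c, k)
  "gnoaqvvju" → prefix "gnoa" already present; 5 new (q, v, v, j, u)
  "capugl" → prefix "c" already present; 5 new (a, p, u, g, l)
  "gnoafwf" → prefix "gnoa" already present; 3 new (f, w, f)
  "gnoakt" → prefix "gnoa" already present; 2 new (k, t)
  "czotue" → prefix "c" already present; 5 new (z, o, t, u, e)
  "cwjcjkjto" → prefix "c" already present; 8 new (w, j, c, j, k, j, t, o)
  "cphddorndvi" → prefix "c" already present; 10 new (p, h, d, d, o, r, n, d, v, i)
  "gnoaod" → prefix "gnoa" already present; 2 new (o, d)
  "gnoaflfsyre" → prefix "gnoaf" already present; 6 new (l, f, s, y, r, e)
  "gnoaumttq" → prefix "gnoa" already present; 5 new (u, m, t, t, q)
  "cx" → prefix "c" already present; 1 new (x)
  "cpmmy" → prefix "cp" already present; 3 new (m, m, y)
  "gnoandolsi" → prefix "gnoan" already present; 5 new (d, o, l, s, i)
  "chewtxppwid" → prefix "c" already present; 10 new (h, e, w, t, x, p, p, w, i, d)
  "gnoamwy" → prefix "gnoa" already present; 3 new (m, w, y)
Total nodes = 7 + 3 + 2 + 5 + 5 + 3 + 2 + 5 + 8 + 10 + 2 + 6 + 5 + 1 + 3 + 5 + 10 + 3 = 85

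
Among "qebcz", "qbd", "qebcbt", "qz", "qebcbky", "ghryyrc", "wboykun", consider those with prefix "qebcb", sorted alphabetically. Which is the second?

qebcbt

Filter for "qebcb…" and sort: "qebcbky", "qebcbt"
The 2nd is qebcbt.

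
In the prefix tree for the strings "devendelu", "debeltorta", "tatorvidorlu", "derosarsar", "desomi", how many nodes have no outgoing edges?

5

Leaves are exactly the stored words that no other stored word extends.
Those words: "debeltorta", "derosarsar", "desomi", "devendelu", "tatorvidorlu"
Leaf count: 5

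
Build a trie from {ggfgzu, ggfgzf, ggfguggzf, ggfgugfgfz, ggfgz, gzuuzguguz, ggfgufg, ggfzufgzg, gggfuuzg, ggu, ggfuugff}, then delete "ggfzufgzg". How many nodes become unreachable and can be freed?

6

After clearing the end-marker at "ggfzufgzg", prune upward until reaching a node still needed by another word.
The suffix "zufgzg" (6 nodes) is used only by "ggfzufgzg"; the node for "ggf" still has the child "g", so pruning stops there.
Nodes removed: 6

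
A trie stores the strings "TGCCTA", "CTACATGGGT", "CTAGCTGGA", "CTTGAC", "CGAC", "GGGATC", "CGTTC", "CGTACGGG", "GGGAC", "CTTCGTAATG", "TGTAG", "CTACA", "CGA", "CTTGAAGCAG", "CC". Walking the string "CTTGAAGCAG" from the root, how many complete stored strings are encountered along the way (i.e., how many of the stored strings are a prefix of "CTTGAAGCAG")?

1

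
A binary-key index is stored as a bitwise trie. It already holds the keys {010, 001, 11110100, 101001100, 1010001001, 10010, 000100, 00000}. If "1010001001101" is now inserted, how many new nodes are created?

3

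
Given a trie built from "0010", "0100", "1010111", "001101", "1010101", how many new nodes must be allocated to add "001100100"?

Walking "001100100" from the root, the first 5 characters ("00110") follow existing edges; "0" is the first miss.
Each of the 4 remaining characters creates one node.

4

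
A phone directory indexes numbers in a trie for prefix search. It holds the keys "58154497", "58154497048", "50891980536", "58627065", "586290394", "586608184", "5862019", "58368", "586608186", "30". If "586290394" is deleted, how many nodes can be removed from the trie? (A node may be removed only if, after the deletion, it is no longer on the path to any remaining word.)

After clearing the end-marker at "586290394", prune upward until reaching a node still needed by another word.
The suffix "90394" (5 nodes) is used only by "586290394"; the node for "5862" still has the child "7", so pruning stops there.
Nodes removed: 5

5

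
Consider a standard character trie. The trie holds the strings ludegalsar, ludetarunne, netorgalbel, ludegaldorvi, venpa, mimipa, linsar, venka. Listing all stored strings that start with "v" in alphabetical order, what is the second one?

Words with prefix "v", in lexicographic order: "venka", "venpa"
Position 2: venpa

venpa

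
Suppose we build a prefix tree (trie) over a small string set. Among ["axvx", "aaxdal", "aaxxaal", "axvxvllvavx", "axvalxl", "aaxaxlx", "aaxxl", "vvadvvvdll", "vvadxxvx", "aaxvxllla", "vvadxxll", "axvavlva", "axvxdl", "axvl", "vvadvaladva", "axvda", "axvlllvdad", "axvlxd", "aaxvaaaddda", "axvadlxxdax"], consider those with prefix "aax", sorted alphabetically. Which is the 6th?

aaxxl

Words with prefix "aax", in lexicographic order: "aaxaxlx", "aaxdal", "aaxvaaaddda", "aaxvxllla", "aaxxaal", "aaxxl"
Position 6: aaxxl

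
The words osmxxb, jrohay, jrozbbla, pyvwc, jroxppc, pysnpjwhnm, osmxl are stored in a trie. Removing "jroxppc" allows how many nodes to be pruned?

4

Walk "jroxppc" from the leaf back toward the root, removing each node that no remaining word uses.
The suffix "xppc" (4 nodes) is used only by "jroxppc"; the node for "jro" still has the child "h", so pruning stops there.
Nodes removed: 4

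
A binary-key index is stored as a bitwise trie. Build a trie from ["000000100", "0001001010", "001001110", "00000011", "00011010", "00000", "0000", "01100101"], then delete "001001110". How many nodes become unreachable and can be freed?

After clearing the end-marker at "001001110", prune upward until reaching a node still needed by another word.
The suffix "1001110" (7 nodes) is used only by "001001110"; the node for "00" still has the child "0", so pruning stops there.
Nodes removed: 7

7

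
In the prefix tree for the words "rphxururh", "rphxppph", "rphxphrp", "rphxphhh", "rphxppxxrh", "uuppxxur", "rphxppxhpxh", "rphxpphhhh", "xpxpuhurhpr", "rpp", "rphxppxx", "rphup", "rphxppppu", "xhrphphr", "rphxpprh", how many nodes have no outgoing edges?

A leaf is a node with no children — equivalently, the end of a word that is not a proper prefix of any other stored word.
Those words: "rphup", "rphxphhh", "rphxphrp", "rphxpphhhh", "rphxppph", "rphxppppu", "rphxpprh", "rphxppxhpxh", "rphxppxxrh", "rphxururh", "rpp", "uuppxxur", "xhrphphr", "xpxpuhurhpr"
Leaf count: 14

14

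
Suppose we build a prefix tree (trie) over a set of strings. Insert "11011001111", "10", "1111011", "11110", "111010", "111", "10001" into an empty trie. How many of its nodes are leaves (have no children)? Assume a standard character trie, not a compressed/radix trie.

Leaves are exactly the stored words that no other stored word extends.
Those words: "10001", "11011001111", "111010", "1111011"
Leaf count: 4

4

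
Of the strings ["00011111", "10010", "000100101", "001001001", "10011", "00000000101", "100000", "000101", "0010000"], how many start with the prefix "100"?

3

Traverse to the node for "100", then collect every word in that subtree.
Words under "100": 100000, 10010, 10011
Count: 3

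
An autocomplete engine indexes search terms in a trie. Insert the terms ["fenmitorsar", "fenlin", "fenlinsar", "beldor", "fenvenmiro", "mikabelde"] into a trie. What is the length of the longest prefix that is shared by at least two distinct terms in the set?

6

The deepest shared node is where two words last agree before diverging.
"fenlin" and "fenlinsar" agree on "fenlin" (6 characters) before diverging; nothing deeper is shared.
Longest shared-prefix length: 6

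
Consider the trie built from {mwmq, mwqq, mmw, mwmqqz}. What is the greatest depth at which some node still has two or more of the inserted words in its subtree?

4

Look for the deepest trie node that still has at least two words in its subtree.
"mwmq" and "mwmqqz" agree on "mwmq" (4 characters) before diverging; nothing deeper is shared.
Longest shared-prefix length: 4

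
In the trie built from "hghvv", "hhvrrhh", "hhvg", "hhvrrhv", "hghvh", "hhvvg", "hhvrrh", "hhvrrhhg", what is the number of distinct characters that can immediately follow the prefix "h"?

2

The children of the "h" node are the distinct next characters among strings starting with "h".
Distinct next characters after "h": g, h.
That node has 2 child edges.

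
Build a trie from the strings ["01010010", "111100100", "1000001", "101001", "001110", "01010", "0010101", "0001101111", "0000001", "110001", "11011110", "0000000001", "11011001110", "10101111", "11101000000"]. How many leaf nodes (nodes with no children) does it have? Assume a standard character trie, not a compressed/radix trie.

A leaf is a node with no children — equivalently, the end of a word that is not a proper prefix of any other stored word.
Those words: "0000000001", "0000001", "0001101111", "0010101", "001110", "01010010", "1000001", "101001", "10101111", "110001", "11011001110", "11011110", "11101000000", "111100100"
Leaf count: 14

14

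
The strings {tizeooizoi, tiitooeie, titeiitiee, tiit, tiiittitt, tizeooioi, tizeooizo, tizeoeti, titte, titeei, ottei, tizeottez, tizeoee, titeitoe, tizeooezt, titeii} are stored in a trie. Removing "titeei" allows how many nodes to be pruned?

2

After clearing the end-marker at "titeei", prune upward until reaching a node still needed by another word.
The suffix "ei" (2 nodes) is used only by "titeei"; the node for "tite" still has the child "i", so pruning stops there.
Nodes removed: 2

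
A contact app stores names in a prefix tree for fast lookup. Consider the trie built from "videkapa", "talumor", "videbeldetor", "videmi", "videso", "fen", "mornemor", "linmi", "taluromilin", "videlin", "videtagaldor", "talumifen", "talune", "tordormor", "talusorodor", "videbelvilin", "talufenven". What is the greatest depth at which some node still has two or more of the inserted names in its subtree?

Equivalently: take the maximum, over all pairs, of their longest common prefix length.
"videbeldetor" and "videbelvilin" agree on "videbel" (7 characters) before diverging; nothing deeper is shared.
Longest shared-prefix length: 7

7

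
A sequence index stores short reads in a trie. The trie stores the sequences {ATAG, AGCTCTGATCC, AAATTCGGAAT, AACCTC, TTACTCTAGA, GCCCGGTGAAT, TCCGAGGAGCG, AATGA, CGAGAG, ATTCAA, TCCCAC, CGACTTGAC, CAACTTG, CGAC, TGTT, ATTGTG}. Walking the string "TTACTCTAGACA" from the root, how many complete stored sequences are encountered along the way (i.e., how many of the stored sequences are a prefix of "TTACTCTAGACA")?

1

Traverse "TTACTCTAGACA" character by character; count nodes along the way that are marked as word ends.
Prefixes of the query that are stored words: "TTACTCTAGA"
Count: 1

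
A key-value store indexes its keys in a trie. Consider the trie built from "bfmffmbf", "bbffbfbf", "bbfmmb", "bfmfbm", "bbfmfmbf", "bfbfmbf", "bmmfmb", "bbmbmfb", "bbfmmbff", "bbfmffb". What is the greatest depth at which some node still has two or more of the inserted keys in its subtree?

The deepest shared node is where two words last agree before diverging.
"bbfmmb" and "bbfmmbff" agree on "bbfmmb" (6 characters) before diverging; nothing deeper is shared.
Longest shared-prefix length: 6

6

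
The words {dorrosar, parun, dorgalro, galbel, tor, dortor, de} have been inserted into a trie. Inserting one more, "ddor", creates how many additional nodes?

3

"d" is already a path in the trie; the remaining "dor" must be added.
So 4 − 1 = 3 new nodes.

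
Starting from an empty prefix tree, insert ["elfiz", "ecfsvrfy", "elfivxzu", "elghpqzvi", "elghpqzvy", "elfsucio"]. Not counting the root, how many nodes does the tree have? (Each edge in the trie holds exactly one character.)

29

Insert word by word; a character creates a node only if that edge doesn't already exist:
  "elfiz" → 5 new (e, l, f, i, z)
  "ecfsvrfy" → prefix "e" already present; 7 new (c, f, s, v, r, f, y)
  "elfivxzu" → prefix "elfi" already present; 4 new (v, x, z, u)
  "elghpqzvi" → prefix "el" already present; 7 new (g, h, p, q, z, v, i)
  "elghpqzvy" → prefix "elghpqzv" already present; 1 new (y)
  "elfsucio" → prefix "elf" already present; 5 new (s, u, c, i, o)
Total nodes = 5 + 7 + 4 + 7 + 1 + 5 = 29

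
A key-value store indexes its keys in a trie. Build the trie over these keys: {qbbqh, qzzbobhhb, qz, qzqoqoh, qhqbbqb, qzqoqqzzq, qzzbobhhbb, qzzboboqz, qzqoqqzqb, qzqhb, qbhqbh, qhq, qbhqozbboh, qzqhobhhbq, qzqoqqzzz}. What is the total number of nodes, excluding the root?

53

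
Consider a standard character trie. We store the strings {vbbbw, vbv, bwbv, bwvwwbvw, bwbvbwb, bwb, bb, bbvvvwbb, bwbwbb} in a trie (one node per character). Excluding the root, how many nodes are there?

Insert word by word; a character creates a node only if that edge doesn't already exist:
  "vbbbw" → 5 new (v, b, b, b, w)
  "vbv" → prefix "vb" already present; 1 new (v)
  "bwbv" → 4 new (b, w, b, v)
  "bwvwwbvw" → prefix "bw" already present; 6 new (v, w, w, b, v, w)
  "bwbvbwb" → prefix "bwbv" already present; 3 new (b, w, b)
  "bwb" → prefix "bwb" already present; 0 new (none)
  "bb" → prefix "b" already present; 1 new (b)
  "bbvvvwbb" → prefix "bb" already present; 6 new (v, v, v, w, b, b)
  "bwbwbb" → prefix "bwb" already present; 3 new (w, b, b)
Total nodes = 5 + 1 + 4 + 6 + 3 + 0 + 1 + 6 + 3 = 29

29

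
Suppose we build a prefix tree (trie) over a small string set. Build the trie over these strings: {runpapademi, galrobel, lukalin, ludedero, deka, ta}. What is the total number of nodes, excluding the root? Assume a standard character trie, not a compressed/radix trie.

For each word, the new-node count is its length minus the longest prefix already in the trie:
  "runpapademi" → 11 new (r, u, n, p, a, p, a, d, e, m, i)
  "galrobel" → 8 new (g, a, l, r, o, b, e, l)
  "lukalin" → 7 new (l, u, k, a, l, i, n)
  "ludedero" → prefix "lu" already present; 6 new (d, e, d, e, r, o)
  "deka" → 4 new (d, e, k, a)
  "ta" → 2 new (t, a)
Total nodes = 11 + 8 + 7 + 6 + 4 + 2 = 38

38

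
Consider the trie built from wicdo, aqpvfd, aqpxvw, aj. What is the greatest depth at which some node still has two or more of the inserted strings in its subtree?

3

Equivalently: take the maximum, over all pairs, of their longest common prefix length.
"aqpvfd" and "aqpxvw" agree on "aqp" (3 characters) before diverging; nothing deeper is shared.
Longest shared-prefix length: 3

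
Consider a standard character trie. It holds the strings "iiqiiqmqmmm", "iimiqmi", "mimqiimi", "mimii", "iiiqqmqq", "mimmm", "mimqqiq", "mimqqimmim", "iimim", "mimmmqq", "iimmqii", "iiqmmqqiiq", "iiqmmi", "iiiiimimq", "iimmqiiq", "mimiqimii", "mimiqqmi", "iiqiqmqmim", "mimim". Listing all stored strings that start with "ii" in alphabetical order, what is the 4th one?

iimiqmi

Words with prefix "ii", in lexicographic order: "iiiiimimq", "iiiqqmqq", "iimim", "iimiqmi", "iimmqii", "iimmqiiq", "iiqiiqmqmmm", "iiqiqmqmim", "iiqmmi", "iiqmmqqiiq"
The 4th is iimiqmi.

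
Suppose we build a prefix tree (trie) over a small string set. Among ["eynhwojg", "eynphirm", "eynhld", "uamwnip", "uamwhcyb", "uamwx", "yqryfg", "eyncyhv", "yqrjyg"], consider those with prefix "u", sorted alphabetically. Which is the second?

uamwnip

Words with prefix "u", in lexicographic order: "uamwhcyb", "uamwnip", "uamwx"
The 2nd is uamwnip.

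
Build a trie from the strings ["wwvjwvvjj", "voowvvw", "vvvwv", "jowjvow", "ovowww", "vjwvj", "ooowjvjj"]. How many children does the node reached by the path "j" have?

Walk "j" from the root, arriving at one node.
Characters that immediately follow "j" among the stored strings: {o}.
That node has 1 child edge.

1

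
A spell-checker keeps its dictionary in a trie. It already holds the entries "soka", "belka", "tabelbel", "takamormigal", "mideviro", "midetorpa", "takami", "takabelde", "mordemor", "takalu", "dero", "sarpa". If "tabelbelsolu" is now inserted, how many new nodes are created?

"tabelbel" is already a path in the trie; the remaining "solu" must be added.
So 12 − 8 = 4 new nodes.

4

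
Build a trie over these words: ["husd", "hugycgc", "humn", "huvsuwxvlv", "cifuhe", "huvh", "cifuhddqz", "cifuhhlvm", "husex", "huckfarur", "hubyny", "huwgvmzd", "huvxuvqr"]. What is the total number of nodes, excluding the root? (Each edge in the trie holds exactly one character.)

58

Insert word by word; a character creates a node only if that edge doesn't already exist:
  "husd" → 4 new (h, u, s, d)
  "hugycgc" → prefix "hu" already present; 5 new (g, y, c, g, c)
  "humn" → prefix "hu" already present; 2 new (m, n)
  "huvsuwxvlv" → prefix "hu" already present; 8 new (v, s, u, w, x, v, l, v)
  "cifuhe" → 6 new (c, i, f, u, h, e)
  "huvh" → prefix "huv" already present; 1 new (h)
  "cifuhddqz" → prefix "cifuh" already present; 4 new (d, d, q, z)
  "cifuhhlvm" → prefix "cifuh" already present; 4 new (h, l, v, m)
  "husex" → prefix "hus" already present; 2 new (e, x)
  "huckfarur" → prefix "hu" already present; 7 new (c, k, f, a, r, u, r)
  "hubyny" → prefix "hu" already present; 4 new (b, y, n, y)
  "huwgvmzd" → prefix "hu" already present; 6 new (w, g, v, m, z, d)
  "huvxuvqr" → prefix "huv" already present; 5 new (x, u, v, q, r)
Total nodes = 4 + 5 + 2 + 8 + 6 + 1 + 4 + 4 + 2 + 7 + 4 + 6 + 5 = 58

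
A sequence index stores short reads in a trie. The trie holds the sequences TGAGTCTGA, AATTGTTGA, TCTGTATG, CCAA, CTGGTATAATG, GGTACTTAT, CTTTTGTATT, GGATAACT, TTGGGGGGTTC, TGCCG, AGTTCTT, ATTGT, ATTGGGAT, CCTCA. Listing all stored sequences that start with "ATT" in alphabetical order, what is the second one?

ATTGT

DFS of the "ATT" subtree visits, in order: "ATTGGGAT", "ATTGT"
Position 2: ATTGT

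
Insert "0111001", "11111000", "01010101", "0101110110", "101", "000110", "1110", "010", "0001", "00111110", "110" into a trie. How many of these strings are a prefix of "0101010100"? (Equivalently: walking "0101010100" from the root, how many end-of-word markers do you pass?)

Traverse "0101010100" character by character; count nodes along the way that are marked as word ends.
Prefixes of the query that are stored words: "010", "01010101"
Count: 2

2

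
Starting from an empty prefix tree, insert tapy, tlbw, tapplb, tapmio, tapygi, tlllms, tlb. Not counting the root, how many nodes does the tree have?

Count nodes per top-level branch (shared prefixes stored once):
  't'-branch (tapmio, tapplb, tapy, tapygi, tlb, tlbw, tlllms): 19 nodes
Sum: 19

19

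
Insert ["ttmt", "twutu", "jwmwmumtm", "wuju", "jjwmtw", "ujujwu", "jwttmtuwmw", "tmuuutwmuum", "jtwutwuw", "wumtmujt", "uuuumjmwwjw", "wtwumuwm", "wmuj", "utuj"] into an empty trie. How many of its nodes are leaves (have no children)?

A leaf is a node with no children — equivalently, the end of a word that is not a proper prefix of any other stored word.
Those words: "jjwmtw", "jtwutwuw", "jwmwmumtm", "jwttmtuwmw", "tmuuutwmuum", "ttmt", "twutu", "ujujwu", "utuj", "uuuumjmwwjw", "wmuj", "wtwumuwm", "wuju", "wumtmujt"
Leaf count: 14

14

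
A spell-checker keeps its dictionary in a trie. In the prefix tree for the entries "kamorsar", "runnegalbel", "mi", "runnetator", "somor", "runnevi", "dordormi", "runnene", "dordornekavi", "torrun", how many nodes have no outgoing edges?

10

A leaf is a node with no children — equivalently, the end of a word that is not a proper prefix of any other stored word.
Those words: "dordormi", "dordornekavi", "kamorsar", "mi", "runnegalbel", "runnene", "runnetator", "runnevi", "somor", "torrun"
Leaf count: 10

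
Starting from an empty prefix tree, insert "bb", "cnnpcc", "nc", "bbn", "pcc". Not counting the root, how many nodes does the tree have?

Count nodes per top-level branch (shared prefixes stored once):
  'b'-branch (bb, bbn): 3 nodes
  'c'-branch (cnnpcc): 6 nodes
  'n'-branch (nc): 2 nodes
  'p'-branch (pcc): 3 nodes
Sum: 14

14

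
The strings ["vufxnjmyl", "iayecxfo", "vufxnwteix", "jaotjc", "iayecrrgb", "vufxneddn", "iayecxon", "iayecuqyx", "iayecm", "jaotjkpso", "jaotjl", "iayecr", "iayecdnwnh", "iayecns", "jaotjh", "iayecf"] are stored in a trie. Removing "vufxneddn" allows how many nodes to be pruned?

Walk "vufxneddn" from the leaf back toward the root, removing each node that no remaining word uses.
The suffix "eddn" (4 nodes) is used only by "vufxneddn"; the node for "vufxn" still has the child "j", so pruning stops there.
Nodes removed: 4

4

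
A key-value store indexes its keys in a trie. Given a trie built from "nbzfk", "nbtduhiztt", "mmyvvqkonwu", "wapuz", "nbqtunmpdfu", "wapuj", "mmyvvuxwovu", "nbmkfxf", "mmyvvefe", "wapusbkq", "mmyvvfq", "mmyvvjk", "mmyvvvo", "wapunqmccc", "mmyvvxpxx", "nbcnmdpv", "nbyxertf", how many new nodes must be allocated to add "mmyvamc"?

3

"mmyv" is already a path in the trie; the remaining "amc" must be added.
Each of the 3 remaining characters creates one node.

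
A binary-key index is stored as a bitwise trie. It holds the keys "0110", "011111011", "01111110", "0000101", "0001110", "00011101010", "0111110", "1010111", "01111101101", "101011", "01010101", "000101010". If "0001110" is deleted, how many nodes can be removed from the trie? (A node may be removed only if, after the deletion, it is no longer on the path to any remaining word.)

Walk "0001110" from the leaf back toward the root, removing each node that no remaining word uses.
Every node on "0001110" is still needed (e.g. by "00011101010"), so nothing is freed.
Nodes removed: 0

0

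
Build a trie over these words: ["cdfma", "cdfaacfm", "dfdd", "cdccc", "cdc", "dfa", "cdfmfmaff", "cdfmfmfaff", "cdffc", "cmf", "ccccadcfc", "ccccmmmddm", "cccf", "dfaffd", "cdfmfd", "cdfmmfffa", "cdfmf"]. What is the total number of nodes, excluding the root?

55

Insert word by word; a character creates a node only if that edge doesn't already exist:
  "cdfma" → 5 new (c, d, f, m, a)
  "cdfaacfm" → prefix "cdf" already present; 5 new (a, a, c, f, m)
  "dfdd" → 4 new (d, f, d, d)
  "cdccc" → prefix "cd" already present; 3 new (c, c, c)
  "cdc" → prefix "cdc" already present; 0 new (none)
  "dfa" → prefix "df" already present; 1 new (a)
  "cdfmfmaff" → prefix "cdfm" already present; 5 new (f, m, a, f, f)
  "cdfmfmfaff" → prefix "cdfmfm" already present; 4 new (f, a, f, f)
  "cdffc" → prefix "cdf" already present; 2 new (f, c)
  "cmf" → prefix "c" already present; 2 new (m, f)
  "ccccadcfc" → prefix "c" already present; 8 new (c, c, c, a, d, c, f, c)
  "ccccmmmddm" → prefix "cccc" already present; 6 new (m, m, m, d, d, m)
  "cccf" → prefix "ccc" already present; 1 new (f)
  "dfaffd" → prefix "dfa" already present; 3 new (f, f, d)
  "cdfmfd" → prefix "cdfmf" already present; 1 new (d)
  "cdfmmfffa" → prefix "cdfm" already present; 5 new (m, f, f, f, a)
  "cdfmf" → prefix "cdfmf" already present; 0 new (none)
Total nodes = 5 + 5 + 4 + 3 + 0 + 1 + 5 + 4 + 2 + 2 + 8 + 6 + 1 + 3 + 1 + 5 + 0 = 55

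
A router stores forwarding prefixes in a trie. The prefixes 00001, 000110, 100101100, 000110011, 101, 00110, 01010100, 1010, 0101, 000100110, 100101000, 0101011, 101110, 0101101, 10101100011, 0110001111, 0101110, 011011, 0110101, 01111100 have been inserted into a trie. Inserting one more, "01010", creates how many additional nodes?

0

"01010" is already a full path in the trie; only an end-marker is added.
No new nodes are needed: 0.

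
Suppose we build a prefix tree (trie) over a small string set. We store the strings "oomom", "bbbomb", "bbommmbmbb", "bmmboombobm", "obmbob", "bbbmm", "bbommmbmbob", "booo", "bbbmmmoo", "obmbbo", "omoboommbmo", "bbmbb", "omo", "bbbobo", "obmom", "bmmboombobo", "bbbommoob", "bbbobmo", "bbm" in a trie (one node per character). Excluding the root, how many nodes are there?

70

Insert word by word; a character creates a node only if that edge doesn't already exist:
  "oomom" → 5 new (o, o, m, o, m)
  "bbbomb" → 6 new (b, b, b, o, m, b)
  "bbommmbmbb" → prefix "bb" already present; 8 new (o, m, m, m, b, m, b, b)
  "bmmboombobm" → prefix "b" already present; 10 new (m, m, b, o, o, m, b, o, b, m)
  "obmbob" → prefix "o" already present; 5 new (b, m, b, o, b)
  "bbbmm" → prefix "bbb" already present; 2 new (m, m)
  "bbommmbmbob" → prefix "bbommmbmb" already present; 2 new (o, b)
  "booo" → prefix "b" already present; 3 new (o, o, o)
  "bbbmmmoo" → prefix "bbbmm" already present; 3 new (m, o, o)
  "obmbbo" → prefix "obmb" already present; 2 new (b, o)
  "omoboommbmo" → prefix "o" already present; 10 new (m, o, b, o, o, m, m, b, m, o)
  "bbmbb" → prefix "bb" already present; 3 new (m, b, b)
  "omo" → prefix "omo" already present; 0 new (none)
  "bbbobo" → prefix "bbbo" already present; 2 new (b, o)
  "obmom" → prefix "obm" already present; 2 new (o, m)
  "bmmboombobo" → prefix "bmmboombob" already present; 1 new (o)
  "bbbommoob" → prefix "bbbom" already present; 4 new (m, o, o, b)
  "bbbobmo" → prefix "bbbob" already present; 2 new (m, o)
  "bbm" → prefix "bbm" already present; 0 new (none)
Total nodes = 5 + 6 + 8 + 10 + 5 + 2 + 2 + 3 + 3 + 2 + 10 + 3 + 0 + 2 + 2 + 1 + 4 + 2 + 0 = 70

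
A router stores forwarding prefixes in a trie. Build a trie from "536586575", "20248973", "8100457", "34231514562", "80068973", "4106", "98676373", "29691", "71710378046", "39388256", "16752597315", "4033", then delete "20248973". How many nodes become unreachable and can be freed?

7

After clearing the end-marker at "20248973", prune upward until reaching a node still needed by another word.
The suffix "0248973" (7 nodes) is used only by "20248973"; the node for "2" still has the child "9", so pruning stops there.
Nodes removed: 7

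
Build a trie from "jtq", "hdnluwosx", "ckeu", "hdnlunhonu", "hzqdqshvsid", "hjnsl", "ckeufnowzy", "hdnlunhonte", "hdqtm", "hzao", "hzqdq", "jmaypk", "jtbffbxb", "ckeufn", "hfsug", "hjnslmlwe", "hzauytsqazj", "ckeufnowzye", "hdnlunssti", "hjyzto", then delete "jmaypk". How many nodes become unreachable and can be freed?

A node on "jmaypk"'s path can go only if nothing else ends at it or branches off below it.
The suffix "maypk" (5 nodes) is used only by "jmaypk"; the node for "j" still has the child "t", so pruning stops there.
Nodes removed: 5

5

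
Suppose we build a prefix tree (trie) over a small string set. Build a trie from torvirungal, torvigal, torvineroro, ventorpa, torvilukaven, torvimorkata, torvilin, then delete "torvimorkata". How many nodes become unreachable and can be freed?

A node on "torvimorkata"'s path can go only if nothing else ends at it or branches off below it.
The suffix "morkata" (7 nodes) is used only by "torvimorkata"; the node for "torvi" still has the child "r", so pruning stops there.
Nodes removed: 7

7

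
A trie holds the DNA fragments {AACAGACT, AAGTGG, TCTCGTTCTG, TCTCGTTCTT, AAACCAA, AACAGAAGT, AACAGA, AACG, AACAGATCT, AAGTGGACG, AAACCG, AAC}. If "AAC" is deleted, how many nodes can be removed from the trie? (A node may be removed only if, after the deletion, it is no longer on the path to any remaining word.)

0

A node on "AAC"'s path can go only if nothing else ends at it or branches off below it.
Every node on "AAC" is still needed (e.g. by "AACAGACT"), so nothing is freed.
Nodes removed: 0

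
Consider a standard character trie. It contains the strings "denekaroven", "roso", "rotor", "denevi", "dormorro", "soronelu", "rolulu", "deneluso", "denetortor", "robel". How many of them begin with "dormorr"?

Filter for entries beginning with "dormorr":
Matches: "dormorro"
Count: 1

1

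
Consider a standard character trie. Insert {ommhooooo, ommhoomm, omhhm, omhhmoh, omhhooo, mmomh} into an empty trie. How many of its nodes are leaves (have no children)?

5

Leaves are exactly the stored words that no other stored word extends.
Those words: "mmomh", "omhhmoh", "omhhooo", "ommhoomm", "ommhooooo"
Leaf count: 5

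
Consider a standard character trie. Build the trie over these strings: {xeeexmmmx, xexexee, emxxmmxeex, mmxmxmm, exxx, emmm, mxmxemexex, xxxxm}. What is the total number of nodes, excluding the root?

Count nodes per top-level branch (shared prefixes stored once):
  'e'-branch (emmm, emxxmmxeex, exxx): 15 nodes
  'm'-branch (mmxmxmm, mxmxemexex): 16 nodes
  'x'-branch (xeeexmmmx, xexexee, xxxxm): 18 nodes
Sum: 49

49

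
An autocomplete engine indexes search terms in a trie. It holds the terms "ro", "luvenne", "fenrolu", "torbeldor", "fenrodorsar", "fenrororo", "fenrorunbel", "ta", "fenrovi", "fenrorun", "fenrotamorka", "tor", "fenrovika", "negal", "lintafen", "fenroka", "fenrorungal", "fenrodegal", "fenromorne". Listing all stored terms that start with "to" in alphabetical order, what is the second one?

torbeldor

DFS of the "to" subtree visits, in order: "tor", "torbeldor"
The 2nd is torbeldor.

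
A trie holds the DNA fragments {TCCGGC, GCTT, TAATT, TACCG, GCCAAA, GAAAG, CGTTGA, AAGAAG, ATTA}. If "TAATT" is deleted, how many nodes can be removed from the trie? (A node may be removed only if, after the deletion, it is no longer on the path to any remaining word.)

Walk "TAATT" from the leaf back toward the root, removing each node that no remaining word uses.
The suffix "ATT" (3 nodes) is used only by "TAATT"; the node for "TA" still has the child "C", so pruning stops there.
Nodes removed: 3

3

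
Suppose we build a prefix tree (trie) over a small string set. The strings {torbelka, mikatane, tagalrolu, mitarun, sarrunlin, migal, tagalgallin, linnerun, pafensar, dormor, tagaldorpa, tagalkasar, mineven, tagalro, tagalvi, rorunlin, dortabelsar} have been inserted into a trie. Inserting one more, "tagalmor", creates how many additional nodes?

3

"tagal" is already a path in the trie; the remaining "mor" must be added.
New nodes needed: |"tagalmor"| − 5 = 8 − 5 = 3.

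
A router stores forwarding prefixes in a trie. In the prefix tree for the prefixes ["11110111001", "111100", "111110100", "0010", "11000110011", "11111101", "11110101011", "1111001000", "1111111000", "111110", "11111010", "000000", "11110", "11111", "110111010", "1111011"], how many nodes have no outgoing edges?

Leaves are exactly the stored words that no other stored word extends.
Those words: "000000", "0010", "11000110011", "110111010", "1111001000", "11110101011", "11110111001", "111110100", "11111101", "1111111000"
Leaf count: 10

10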